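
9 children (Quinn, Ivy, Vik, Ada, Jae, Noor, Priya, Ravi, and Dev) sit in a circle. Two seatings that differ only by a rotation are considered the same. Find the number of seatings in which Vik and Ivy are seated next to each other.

10080

Treat {Vik, Ivy} as one unit (2 internal orders) and seat the resulting 8 units around the table: (7)! circular arrangements.
So 2 × (7)! = 2 × 5040 = 10080.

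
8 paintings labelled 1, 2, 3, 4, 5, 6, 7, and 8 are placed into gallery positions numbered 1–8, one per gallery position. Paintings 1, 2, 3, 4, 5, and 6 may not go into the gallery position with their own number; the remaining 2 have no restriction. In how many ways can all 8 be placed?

18806

Let Aᵢ (for 1 ≤ i ≤ 6) be the placements that put painting i in its forbidden gallery position. Any j of these fix j positions, leaving (8−j)! ways to fill the rest, and there are C(6,j) ways to pick which j.
By inclusion–exclusion, the number of valid placements is Σ_{j=0}^{6} (−1)^j C(6,j)·(8−j)!.
Computing: 40320 − 30240 + 10800 − 2400 + 360 − 36 + 2 = 18806.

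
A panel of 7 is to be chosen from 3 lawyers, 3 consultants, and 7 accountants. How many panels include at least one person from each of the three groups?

1477

With no constraint there are C(13,7) = 1716 possible selections.
Subtract selections that omit an entire group: no lawyers → C(10,7) = 120; no consultants → C(10,7) = 120; no accountants → C(6,7) = 0.
Add back selections omitting two groups (i.e. drawn from a single group): C(3,7) + C(3,7) + C(7,7) = 1.
By inclusion–exclusion: 1716 − 240 + 1 = 1477.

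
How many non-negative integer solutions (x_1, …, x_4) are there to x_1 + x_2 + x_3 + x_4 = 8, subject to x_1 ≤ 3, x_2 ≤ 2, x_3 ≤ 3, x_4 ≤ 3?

By stars and bars, unrestricted non-negative solutions to x_1+…+x_4 = 8 number C(8+3,3) = 165.
Subtract solutions that violate a single cap (substitute x_i' = x_i − (cap_i+1)): x_1 ≥ 4 gives C(7,3) = 35; x_2 ≥ 3 gives C(8,3) = 56; x_3 ≥ 4 gives C(7,3) = 35; x_4 ≥ 4 gives C(7,3) = 35. Together 161.
Add back pairs where two caps are both exceeded: 4 + 1 + 1 + 4 + 4 + 1 = 15.
By inclusion–exclusion the count is 165 − 161 + 15 = 19.

19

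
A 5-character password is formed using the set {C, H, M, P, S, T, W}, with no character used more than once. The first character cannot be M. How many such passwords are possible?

2160

The first character has 7−1 = 6 choices (anything except M).
The remaining 4 characters are filled from the other 6 symbols without repetition: 6 × 5 × 4 × 3 = 360.
Total: 6 × 360 = 2160.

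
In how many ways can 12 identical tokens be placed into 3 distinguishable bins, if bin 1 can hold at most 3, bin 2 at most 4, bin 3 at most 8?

Without the upper bounds there are C(14,2) = 91 ways to split 12 among 3 bins.
Subtract solutions that violate a single cap (substitute x_i' = x_i − (cap_i+1)): x_1 ≥ 4 gives C(10,2) = 45; x_2 ≥ 5 gives C(9,2) = 36; x_3 ≥ 9 gives C(5,2) = 10. Together 91.
Add back pairs where two caps are both exceeded: 10 + 0 + 0 = 10.
By inclusion–exclusion the count is 91 − 91 + 10 = 10.

10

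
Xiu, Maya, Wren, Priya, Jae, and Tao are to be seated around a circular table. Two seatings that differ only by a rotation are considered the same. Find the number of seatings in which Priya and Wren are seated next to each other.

Treat {Priya, Wren} as one unit (2 internal orders) and seat the resulting 5 units around the table: (4)! circular arrangements.
So 2 × (4)! = 2 × 24 = 48.

48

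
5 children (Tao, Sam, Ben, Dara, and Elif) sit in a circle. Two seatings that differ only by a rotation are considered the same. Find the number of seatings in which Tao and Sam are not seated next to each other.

12

Without the restriction there are (4)! = 24 seatings.
Seatings with Tao beside Sam: treat them as a block with 2 internal orders, giving 2 × (3)! = 12.
Subtracting, 24 − 12 = 12.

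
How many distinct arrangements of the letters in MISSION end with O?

180

With the last slot taken by O, it remains to arrange the other 6 letters (MISSIN).
Those 6 letters have I appearing twice and S appearing twice, giving (6)!/(2!·2!) = 180.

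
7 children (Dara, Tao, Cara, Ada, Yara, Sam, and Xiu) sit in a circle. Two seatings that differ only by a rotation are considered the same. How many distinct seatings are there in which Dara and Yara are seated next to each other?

Treat {Dara, Yara} as one unit (2 internal orders) and seat the resulting 6 units around the table: (5)! circular arrangements.
So 2 × (5)! = 2 × 120 = 240.

240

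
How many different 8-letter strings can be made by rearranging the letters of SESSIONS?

1680

The 8 letters of SESSIONS have repeats: S appearing 4 times.
The number of distinct arrangements is 8!/(4!) = 40320/24 = 1680.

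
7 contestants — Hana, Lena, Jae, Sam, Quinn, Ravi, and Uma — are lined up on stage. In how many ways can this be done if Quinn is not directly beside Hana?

3600

Of the 7! = 5040 arrangements, those with Quinn and Hana adjacent number 2 × 6! = 1440 (treat the pair as a block with 2 internal orders).
Complementary counting: 5040 − 1440 = 3600.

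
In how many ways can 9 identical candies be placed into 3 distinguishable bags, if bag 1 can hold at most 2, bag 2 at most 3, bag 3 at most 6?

Ignoring the caps, the number of non-negative solutions to x_1+…+x_3 = 9 is C(11,2) = 55.
Subtract solutions that violate a single cap (substitute x_i' = x_i − (cap_i+1)): x_1 ≥ 3 gives C(8,2) = 28; x_2 ≥ 4 gives C(7,2) = 21; x_3 ≥ 7 gives C(4,2) = 6. Together 55.
Add back pairs where two caps are both exceeded: 6 + 0 + 0 = 6.
By inclusion–exclusion the count is 55 − 55 + 6 = 6.

6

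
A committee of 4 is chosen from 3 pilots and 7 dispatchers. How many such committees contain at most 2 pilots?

203

Split by how many pilots are chosen (0 through 2).
Sum: C(3,0)·C(7,4) + C(3,1)·C(7,3) + C(3,2)·C(7,2) = 35 + 105 + 63 = 203.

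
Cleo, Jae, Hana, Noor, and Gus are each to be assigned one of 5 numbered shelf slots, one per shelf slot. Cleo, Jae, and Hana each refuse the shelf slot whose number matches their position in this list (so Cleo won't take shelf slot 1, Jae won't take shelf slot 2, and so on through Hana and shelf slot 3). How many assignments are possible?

64

Let Aᵢ (for i ∈ {1, 2, 3}) be the placements that put person i in their forbidden shelf slot. Any j of these fix j positions, leaving (5−j)! ways to fill the rest, and there are C(3,j) ways to pick which j.
By inclusion–exclusion, the number of valid placements is Σ_{j=0}^{3} (−1)^j C(3,j)·(5−j)!.
Computing: 120 − 72 + 18 − 2 = 64.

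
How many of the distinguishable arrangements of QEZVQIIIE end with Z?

Fix Z in the last position and arrange the remaining 8 letters.
Those 8 letters have E appearing twice, I appearing 3 times, and Q appearing twice, giving (8)!/(3!·2!·2!) = 1680.

1680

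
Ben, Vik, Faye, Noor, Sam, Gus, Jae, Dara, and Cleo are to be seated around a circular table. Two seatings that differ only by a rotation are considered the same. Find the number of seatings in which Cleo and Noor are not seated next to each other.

Without the restriction there are (8)! = 40320 seatings.
Those with Cleo next to Noor: fuse the pair into one unit and seat 8 units around a circle — 2·(7)! = 10080.
Subtracting, 40320 − 10080 = 30240.

30240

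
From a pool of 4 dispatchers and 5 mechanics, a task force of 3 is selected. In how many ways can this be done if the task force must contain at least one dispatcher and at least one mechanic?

Unrestricted: C(9,3) = 84 ways to pick any 3 of the 9.
Subtract selections that omit an entire group: no dispatchers → C(5,3) = 10; no mechanics → C(4,3) = 4.
Both groups omitted at once is impossible, so 84 − 14 = 70.

70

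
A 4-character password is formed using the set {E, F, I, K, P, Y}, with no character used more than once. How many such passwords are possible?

360

Choose and order 4 of the 6 symbols: the first character has 6 options, the next 5, then 4, 3.
That product is 6 × 5 × 4 × 3 = 360.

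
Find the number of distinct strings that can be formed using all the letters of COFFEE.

COFFEE has 6 letters with E appearing twice and F appearing twice.
The number of distinct arrangements is 6!/(2!·2!) = 720/4 = 180.

180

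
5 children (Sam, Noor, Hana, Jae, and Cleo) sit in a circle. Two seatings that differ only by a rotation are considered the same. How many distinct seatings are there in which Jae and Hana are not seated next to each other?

Without the restriction there are (4)! = 24 seatings.
Those with Jae next to Hana: fuse the pair into one unit and seat 4 units around a circle — 2·(3)! = 12.
Subtracting, 24 − 12 = 12.

12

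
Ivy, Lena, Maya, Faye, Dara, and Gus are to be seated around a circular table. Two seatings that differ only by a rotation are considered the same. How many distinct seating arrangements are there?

120

Fix one person's seat to break rotational symmetry; the remaining 5 people can be arranged in (5)! = 120 ways.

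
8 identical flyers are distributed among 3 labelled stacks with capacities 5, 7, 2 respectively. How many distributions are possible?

17

Without the upper bounds there are C(10,2) = 45 ways to split 8 among 3 stacks.
Subtract solutions that violate a single cap (substitute x_i' = x_i − (cap_i+1)): x_1 ≥ 6 gives C(4,2) = 6; x_2 ≥ 8 gives C(2,2) = 1; x_3 ≥ 3 gives C(7,2) = 21. Together 28.
No two caps can be exceeded simultaneously, so the pair terms are all 0.
By inclusion–exclusion the count is 45 − 28 + 0 = 17.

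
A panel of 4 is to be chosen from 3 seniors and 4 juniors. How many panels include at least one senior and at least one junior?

Total 4-person selections from all 7: C(7,4) = 35.
Selections missing a whole group: no seniors → C(4,4) = 1; no juniors → C(3,4) = 0.
Both groups omitted at once is impossible, so 35 − 1 = 34.

34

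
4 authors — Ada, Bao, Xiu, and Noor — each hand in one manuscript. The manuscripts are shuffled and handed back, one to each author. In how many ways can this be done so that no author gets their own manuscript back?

This is the derangement count D_4: permutations of 4 items with no fixed point.
By inclusion–exclusion this is Σ_{j=0}^{4} (−1)^j C(4,j)·(4−j)!.
Computing: 24 − 24 + 12 − 4 + 1 = 9.

9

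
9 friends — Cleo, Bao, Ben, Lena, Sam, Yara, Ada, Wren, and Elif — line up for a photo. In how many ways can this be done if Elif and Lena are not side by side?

282240

Of the 9! = 362880 arrangements, those with Elif and Lena adjacent number 2 × 8! = 80640 (treat the pair as a block with 2 internal orders).
So 362880 − 80640 = 282240 arrangements keep them apart.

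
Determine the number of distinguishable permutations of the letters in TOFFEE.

180

TOFFEE has 6 letters with E appearing twice and F appearing twice.
The number of distinct arrangements is 6!/(2!·2!) = 720/4 = 180.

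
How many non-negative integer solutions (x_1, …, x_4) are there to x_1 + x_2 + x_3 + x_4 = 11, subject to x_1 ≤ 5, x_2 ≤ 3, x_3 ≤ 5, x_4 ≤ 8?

Without the upper bounds there are C(14,3) = 364 ways to split 11 among 4 variables.
Subtract solutions that violate a single cap (substitute x_i' = x_i − (cap_i+1)): x_1 ≥ 6 gives C(8,3) = 56; x_2 ≥ 4 gives C(10,3) = 120; x_3 ≥ 6 gives C(8,3) = 56; x_4 ≥ 9 gives C(5,3) = 10. Together 242.
Add back pairs where two caps are both exceeded: 4 + 0 + 0 + 4 + 0 + 0 = 8.
By inclusion–exclusion the count is 364 − 242 + 8 = 130.

130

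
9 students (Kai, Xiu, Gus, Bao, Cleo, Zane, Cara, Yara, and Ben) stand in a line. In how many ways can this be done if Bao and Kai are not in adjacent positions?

282240

Of the 9! = 362880 arrangements, those with Bao and Kai adjacent number 2 × 8! = 80640 (treat the pair as a block with 2 internal orders).
Complementary counting: 362880 − 80640 = 282240.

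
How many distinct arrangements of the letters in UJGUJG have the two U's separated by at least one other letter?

Total arrangements of UJGUJG: 6!/(2!·2!·2!) = 90.
Arrangements with the U's together: treat UU as one letter, giving (5)!/(2!·2!) = 30.
Hence 90 − 30 = 60.

60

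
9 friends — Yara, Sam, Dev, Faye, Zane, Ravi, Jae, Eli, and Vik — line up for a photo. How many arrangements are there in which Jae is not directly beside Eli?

282240

There are 9! = 362880 arrangements in all. If Jae and Eli are adjacent, merging them into one block gives 2·(8)! = 80640 arrangements.
So 362880 − 80640 = 282240 arrangements keep them apart.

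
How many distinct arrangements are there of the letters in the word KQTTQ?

30

KQTTQ has 5 letters with Q appearing twice and T appearing twice.
So there are 5! / (2!·2!) = 30 distinguishable arrangements.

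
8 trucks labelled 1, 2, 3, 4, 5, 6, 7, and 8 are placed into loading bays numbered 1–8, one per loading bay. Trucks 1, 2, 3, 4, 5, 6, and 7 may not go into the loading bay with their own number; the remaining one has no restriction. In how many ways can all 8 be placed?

Let Aᵢ (for 1 ≤ i ≤ 7) be the placements that put truck i in its forbidden loading bay. Any j of these fix j positions, leaving (8−j)! ways to fill the rest, and there are C(7,j) ways to pick which j.
By inclusion–exclusion, the number of valid placements is Σ_{j=0}^{7} (−1)^j C(7,j)·(8−j)!.
Computing: 40320 − 35280 + 15120 − 4200 + 840 − 126 + 14 − 1 = 16687.

16687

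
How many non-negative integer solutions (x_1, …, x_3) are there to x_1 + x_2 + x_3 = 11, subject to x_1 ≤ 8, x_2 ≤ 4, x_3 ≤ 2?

9

By stars and bars, unrestricted non-negative solutions to x_1+…+x_3 = 11 number C(11+2,2) = 78.
Subtract solutions that violate a single cap (substitute x_i' = x_i − (cap_i+1)): x_1 ≥ 9 gives C(4,2) = 6; x_2 ≥ 5 gives C(8,2) = 28; x_3 ≥ 3 gives C(10,2) = 45. Together 79.
Add back pairs where two caps are both exceeded: 0 + 0 + 10 = 10.
By inclusion–exclusion the count is 78 − 79 + 10 = 9.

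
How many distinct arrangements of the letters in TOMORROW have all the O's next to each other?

Treat the 3 copies of O as a single block. The multiset to arrange is then {OOO, M, R, R, T, W}, 6 items in all.
That gives (6)!/(2!) = 360 arrangements.

360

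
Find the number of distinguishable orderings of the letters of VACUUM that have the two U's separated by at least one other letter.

240

There are 6!/(2!) = 360 arrangements of VACUUM in total.
Arrangements with the U's together: treat UU as one letter, giving (5)! = 120.
Hence 360 − 120 = 240.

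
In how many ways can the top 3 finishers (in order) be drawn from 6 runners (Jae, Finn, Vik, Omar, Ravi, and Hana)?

120

There are 6 choices for 1st place, 5 for 2nd, and 4 for 3rd.
That gives 6 × 5 × 4 = 120.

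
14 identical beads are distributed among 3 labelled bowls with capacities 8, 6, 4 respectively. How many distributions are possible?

Without the upper bounds there are C(16,2) = 120 ways to split 14 among 3 bowls.
Subtract solutions that violate a single cap (substitute x_i' = x_i − (cap_i+1)): x_1 ≥ 9 gives C(7,2) = 21; x_2 ≥ 7 gives C(9,2) = 36; x_3 ≥ 5 gives C(11,2) = 55. Together 112.
Add back pairs where two caps are both exceeded: 0 + 1 + 6 = 7.
By inclusion–exclusion the count is 120 − 112 + 7 = 15.

15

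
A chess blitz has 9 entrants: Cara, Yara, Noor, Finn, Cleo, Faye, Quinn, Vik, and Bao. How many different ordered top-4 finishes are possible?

This is an ordered selection of 4 from 9: P(9,4).
That gives 9 × 8 × 7 × 6 = 3024.

3024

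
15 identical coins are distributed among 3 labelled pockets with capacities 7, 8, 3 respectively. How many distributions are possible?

Ignoring the caps, the number of non-negative solutions to x_1+…+x_3 = 15 is C(17,2) = 136.
Subtract solutions that violate a single cap (substitute x_i' = x_i − (cap_i+1)): x_1 ≥ 8 gives C(9,2) = 36; x_2 ≥ 9 gives C(8,2) = 28; x_3 ≥ 4 gives C(13,2) = 78. Together 142.
Add back pairs where two caps are both exceeded: 0 + 10 + 6 = 16.
By inclusion–exclusion the count is 136 − 142 + 16 = 10.

10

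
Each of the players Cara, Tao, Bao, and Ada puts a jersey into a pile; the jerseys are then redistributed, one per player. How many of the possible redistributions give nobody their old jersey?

Count assignments avoiding every fixed point. For any j of the 4 players fixed to their old jersey, the other 4−j can be arranged in (4−j)! ways.
By inclusion–exclusion this is Σ_{j=0}^{4} (−1)^j C(4,j)·(4−j)!.
Computing: 24 − 24 + 12 − 4 + 1 = 9.

9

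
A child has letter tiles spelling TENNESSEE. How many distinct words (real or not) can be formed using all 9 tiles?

TENNESSEE has 9 letters with E appearing 4 times, N appearing twice, and S appearing twice.
So there are 9! / (4!·2!·2!) = 3780 distinguishable arrangements.

3780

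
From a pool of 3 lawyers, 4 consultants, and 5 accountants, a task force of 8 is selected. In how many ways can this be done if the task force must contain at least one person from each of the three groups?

Total 8-person selections from all 12: C(12,8) = 495.
Subtract selections that omit an entire group: no lawyers → C(9,8) = 9; no consultants → C(8,8) = 1; no accountants → C(7,8) = 0.
Add back selections omitting two groups (i.e. drawn from a single group): C(3,8) + C(4,8) + C(5,8) = 0.
By inclusion–exclusion: 495 − 10 + 0 = 485.

485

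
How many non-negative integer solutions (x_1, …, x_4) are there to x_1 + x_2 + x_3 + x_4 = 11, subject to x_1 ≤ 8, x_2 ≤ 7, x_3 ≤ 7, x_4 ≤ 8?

304

Without the upper bounds there are C(14,3) = 364 ways to split 11 among 4 variables.
Subtract solutions that violate a single cap (substitute x_i' = x_i − (cap_i+1)): x_1 ≥ 9 gives C(5,3) = 10; x_2 ≥ 8 gives C(6,3) = 20; x_3 ≥ 8 gives C(6,3) = 20; x_4 ≥ 9 gives C(5,3) = 10. Together 60.
No two caps can be exceeded simultaneously, so the pair terms are all 0.
By inclusion–exclusion the count is 364 − 60 + 0 = 304.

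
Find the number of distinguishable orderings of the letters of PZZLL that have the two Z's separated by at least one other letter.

18

There are 5!/(2!·2!) = 30 arrangements of PZZLL in total.
If the two Z's are adjacent, glue them into one block, leaving 4 items to arrange: (4)!/(2!) = 12 ways.
Subtracting, 30 − 12 = 18 arrangements keep the Z's apart.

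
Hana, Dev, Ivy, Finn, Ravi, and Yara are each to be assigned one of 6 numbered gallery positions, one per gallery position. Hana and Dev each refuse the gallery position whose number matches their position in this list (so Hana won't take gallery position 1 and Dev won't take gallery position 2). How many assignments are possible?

Let Aᵢ (for i ∈ {1, 2}) be the placements that put person i in their forbidden gallery position. Any j of these fix j positions, leaving (6−j)! ways to fill the rest, and there are C(2,j) ways to pick which j.
By inclusion–exclusion, the number of valid placements is Σ_{j=0}^{2} (−1)^j C(2,j)·(6−j)!.
Computing: 720 − 240 + 24 = 504.

504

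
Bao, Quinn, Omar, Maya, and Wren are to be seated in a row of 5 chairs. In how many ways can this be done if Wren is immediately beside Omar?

Place the 3 others and the Wren-Omar pair as 4 objects in a line; the pair has 2 internal arrangements.
So the count is 2·(4)! = 48.

48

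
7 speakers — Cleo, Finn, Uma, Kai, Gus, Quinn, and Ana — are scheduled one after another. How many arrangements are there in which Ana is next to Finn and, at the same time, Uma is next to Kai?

480

Treat {Ana,Finn} as one block (2 orders) and {Uma,Kai} as another (2 orders).
That leaves 5 units to arrange: 2 × 2 × 5! = 4 × 120 = 480.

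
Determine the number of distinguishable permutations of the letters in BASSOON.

1260

Letter multiplicities in BASSOON: A×1, B×1, N×1, O×2, S×2.
So there are 7! / (2!·2!) = 1260 distinguishable arrangements.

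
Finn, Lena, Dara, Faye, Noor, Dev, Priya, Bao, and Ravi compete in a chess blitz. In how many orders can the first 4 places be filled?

3024

This is an ordered selection of 4 from 9: P(9,4).
That gives 9 × 8 × 7 × 6 = 3024.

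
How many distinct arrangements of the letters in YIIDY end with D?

6

Fix D in the last position and arrange the remaining 4 letters.
Those 4 letters have I appearing twice and Y appearing twice, giving (4)!/(2!·2!) = 6.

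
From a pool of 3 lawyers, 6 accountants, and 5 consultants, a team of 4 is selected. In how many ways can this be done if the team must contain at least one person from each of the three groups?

Unrestricted: C(14,4) = 1001 ways to pick any 4 of the 14.
Selections missing a whole group: no lawyers → C(11,4) = 330; no accountants → C(8,4) = 70; no consultants → C(9,4) = 126.
Add back selections omitting two groups (i.e. drawn from a single group): C(3,4) + C(6,4) + C(5,4) = 20.
By inclusion–exclusion: 1001 − 526 + 20 = 495.

495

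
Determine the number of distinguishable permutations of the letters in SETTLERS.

The 8 letters of SETTLERS have repeats: E appearing twice, S appearing twice, and T appearing twice.
The number of distinct arrangements is 8!/(2!·2!·2!) = 40320/8 = 5040.

5040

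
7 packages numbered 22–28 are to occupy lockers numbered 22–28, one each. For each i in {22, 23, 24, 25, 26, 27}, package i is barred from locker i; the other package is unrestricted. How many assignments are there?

Let Aᵢ (for 22 ≤ i ≤ 27) be the placements that put package i in its forbidden locker. Any j of these fix j positions, leaving (7−j)! ways to fill the rest, and there are C(6,j) ways to pick which j.
By inclusion–exclusion, the number of valid placements is Σ_{j=0}^{6} (−1)^j C(6,j)·(7−j)!.
Computing: 5040 − 4320 + 1800 − 480 + 90 − 12 + 1 = 2119.

2119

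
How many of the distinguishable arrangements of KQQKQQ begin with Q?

10

Fix Q in the first position and arrange the remaining 5 letters.
Those 5 letters have K appearing twice and Q appearing 3 times, giving (5)!/(3!·2!) = 10.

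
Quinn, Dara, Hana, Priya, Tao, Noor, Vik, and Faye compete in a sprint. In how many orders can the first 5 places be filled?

6720

There are 8 choices for 1st place, 7 for 2nd, and so on down to 4 for position 5.
That gives 8 × 7 × 6 × 5 × 4 = 6720.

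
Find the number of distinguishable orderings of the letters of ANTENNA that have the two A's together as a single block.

120

Treat the 2 copies of A as a single block. The multiset to arrange is then {AA, E, N, N, N, T}, 6 items in all.
That gives (6)!/(3!) = 120 arrangements.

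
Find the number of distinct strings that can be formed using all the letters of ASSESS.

ASSESS has 6 letters with S appearing 4 times.
Dividing 6! = 720 by 4! = 24 for the repeated letters gives 30.

30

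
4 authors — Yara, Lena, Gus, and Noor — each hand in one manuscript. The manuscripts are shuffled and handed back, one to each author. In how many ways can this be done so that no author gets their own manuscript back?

Count assignments avoiding every fixed point. For any j of the 4 authors fixed to their own manuscript, the other 4−j can be arranged in (4−j)! ways.
By inclusion–exclusion this is Σ_{j=0}^{4} (−1)^j C(4,j)·(4−j)!.
Computing: 24 − 24 + 12 − 4 + 1 = 9.

9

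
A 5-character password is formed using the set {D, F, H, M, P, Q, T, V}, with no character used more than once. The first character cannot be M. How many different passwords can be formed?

The first character has 8−1 = 7 choices (anything except M).
The remaining 4 characters are filled from the other 7 symbols without repetition: 7 × 6 × 5 × 4 = 840.
Total: 7 × 840 = 5880.

5880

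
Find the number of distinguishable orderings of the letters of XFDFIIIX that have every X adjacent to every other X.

Treat the 2 copies of X as a single block. The multiset to arrange is then {XX, D, F, F, I, I, I}, 7 items in all.
That gives (7)!/(3!·2!) = 420 arrangements.

420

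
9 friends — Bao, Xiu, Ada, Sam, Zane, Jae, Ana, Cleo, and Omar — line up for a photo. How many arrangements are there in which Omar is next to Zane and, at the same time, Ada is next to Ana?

Treat {Omar,Zane} as one block (2 orders) and {Ada,Ana} as another (2 orders).
That leaves 7 units to arrange: 2 × 2 × 7! = 4 × 5040 = 20160.

20160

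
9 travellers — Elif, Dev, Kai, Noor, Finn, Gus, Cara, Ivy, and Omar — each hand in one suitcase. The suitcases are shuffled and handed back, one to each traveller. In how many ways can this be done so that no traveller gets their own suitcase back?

133496

This is the derangement count D_9: permutations of 9 items with no fixed point.
By inclusion–exclusion this is Σ_{j=0}^{9} (−1)^j C(9,j)·(9−j)!.
Computing: 362880 − 362880 + 181440 − 60480 + 15120 − 3024 + 504 − 72 + 9 − 1 = 133496.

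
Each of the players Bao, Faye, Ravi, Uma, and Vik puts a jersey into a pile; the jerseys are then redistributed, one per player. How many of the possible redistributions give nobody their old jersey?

44

Count assignments avoiding every fixed point. For any j of the 5 players fixed to their old jersey, the other 5−j can be arranged in (5−j)! ways.
By inclusion–exclusion this is Σ_{j=0}^{5} (−1)^j C(5,j)·(5−j)!.
Computing: 120 − 120 + 60 − 20 + 5 − 1 = 44.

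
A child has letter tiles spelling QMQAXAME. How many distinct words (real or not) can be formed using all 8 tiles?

5040

QMQAXAME has 8 letters with A appearing twice, M appearing twice, and Q appearing twice.
The number of distinct arrangements is 8!/(2!·2!·2!) = 40320/8 = 5040.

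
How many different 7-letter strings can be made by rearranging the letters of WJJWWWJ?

The 7 letters of WJJWWWJ have repeats: J appearing 3 times and W appearing 4 times.
So there are 7! / (4!·3!) = 35 distinguishable arrangements.

35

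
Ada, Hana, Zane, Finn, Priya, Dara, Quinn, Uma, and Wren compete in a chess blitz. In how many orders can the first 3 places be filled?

This is an ordered selection of 3 from 9: P(9,3).
That gives 9 × 8 × 7 = 504.

504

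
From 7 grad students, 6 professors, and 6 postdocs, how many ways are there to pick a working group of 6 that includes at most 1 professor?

9438

Split by how many professors are chosen (0 through 1).
Sum: C(6,0)·C(13,6) + C(6,1)·C(13,5) = 1716 + 7722 = 9438.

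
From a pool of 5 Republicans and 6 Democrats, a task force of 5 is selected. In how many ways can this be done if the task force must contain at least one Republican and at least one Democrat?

455

Total 5-person selections from all 11: C(11,5) = 462.
Selections missing a whole group: no Republicans → C(6,5) = 6; no Democrats → C(5,5) = 1.
Both groups omitted at once is impossible, so 462 − 7 = 455.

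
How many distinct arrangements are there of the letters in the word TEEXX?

30

The 5 letters of TEEXX have repeats: E appearing twice and X appearing twice.
So there are 5! / (2!·2!) = 30 distinguishable arrangements.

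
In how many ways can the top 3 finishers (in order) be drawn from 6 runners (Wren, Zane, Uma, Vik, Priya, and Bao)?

120

This is an ordered selection of 3 from 6: P(6,3).
That gives 6 × 5 × 4 = 120.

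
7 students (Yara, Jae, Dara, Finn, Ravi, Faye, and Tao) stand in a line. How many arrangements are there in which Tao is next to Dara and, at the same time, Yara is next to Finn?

480

Treat {Tao,Dara} as one block (2 orders) and {Yara,Finn} as another (2 orders).
That leaves 5 units to arrange: 2 × 2 × 5! = 4 × 120 = 480.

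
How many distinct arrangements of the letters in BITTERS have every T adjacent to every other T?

Treat the 2 copies of T as a single block. The multiset to arrange is then {TT, B, E, I, R, S}, 6 items in all.
All 6 items are distinct, so there are (6)! = 720 arrangements.

720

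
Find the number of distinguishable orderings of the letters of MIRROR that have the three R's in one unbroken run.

24

Treat the 3 copies of R as a single block. The multiset to arrange is then {RRR, I, M, O}, 4 items in all.
All 4 items are distinct, so there are (4)! = 24 arrangements.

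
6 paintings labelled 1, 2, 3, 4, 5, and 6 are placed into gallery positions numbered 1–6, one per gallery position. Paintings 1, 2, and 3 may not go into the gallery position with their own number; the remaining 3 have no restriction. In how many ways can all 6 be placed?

Let Aᵢ (for i ∈ {1, 2, 3}) be the placements that put painting i in its forbidden gallery position. Any j of these fix j positions, leaving (6−j)! ways to fill the rest, and there are C(3,j) ways to pick which j.
By inclusion–exclusion, the number of valid placements is Σ_{j=0}^{3} (−1)^j C(3,j)·(6−j)!.
Computing: 720 − 360 + 72 − 6 = 426.

426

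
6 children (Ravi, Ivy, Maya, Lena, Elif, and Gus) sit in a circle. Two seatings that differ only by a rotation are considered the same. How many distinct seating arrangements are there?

Seat Ravi anywhere (absorbing the rotational symmetry), then permute the other 5: (5)! = 120.

120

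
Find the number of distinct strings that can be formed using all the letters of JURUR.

30

Letter multiplicities in JURUR: J×1, R×2, U×2.
Dividing 5! = 120 by 2!·2! = 4 for the repeated letters gives 30.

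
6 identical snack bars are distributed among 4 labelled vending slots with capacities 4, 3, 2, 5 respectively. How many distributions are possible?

49

Without the upper bounds there are C(9,3) = 84 ways to split 6 among 4 vending slots.
Subtract solutions that violate a single cap (substitute x_i' = x_i − (cap_i+1)): x_1 ≥ 5 gives C(4,3) = 4; x_2 ≥ 4 gives C(5,3) = 10; x_3 ≥ 3 gives C(6,3) = 20; x_4 ≥ 6 gives C(3,3) = 1. Together 35.
No two caps can be exceeded simultaneously, so the pair terms are all 0.
By inclusion–exclusion the count is 84 − 35 + 0 = 49.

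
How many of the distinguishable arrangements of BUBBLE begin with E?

20

With the first slot taken by E, it remains to arrange the other 5 letters (BUBBL).
Those 5 letters have B appearing 3 times, giving (5)!/(3!) = 20.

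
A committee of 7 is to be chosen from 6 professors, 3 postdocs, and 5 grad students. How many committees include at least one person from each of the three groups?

Unrestricted: C(14,7) = 3432 ways to pick any 7 of the 14.
Subtract selections that omit an entire group: no professors → C(8,7) = 8; no postdocs → C(11,7) = 330; no grad students → C(9,7) = 36.
Add back selections omitting two groups (i.e. drawn from a single group): C(6,7) + C(3,7) + C(5,7) = 0.
By inclusion–exclusion: 3432 − 374 + 0 = 3058.

3058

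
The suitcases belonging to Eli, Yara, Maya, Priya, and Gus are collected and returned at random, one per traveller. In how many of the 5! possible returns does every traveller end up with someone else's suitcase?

44

Count assignments avoiding every fixed point. For any j of the 5 travellers fixed to their own suitcase, the other 5−j can be arranged in (5−j)! ways.
By inclusion–exclusion this is Σ_{j=0}^{5} (−1)^j C(5,j)·(5−j)!.
Computing: 120 − 120 + 60 − 20 + 5 − 1 = 44.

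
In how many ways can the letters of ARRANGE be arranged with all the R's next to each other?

360

Treat the 2 copies of R as a single block. The multiset to arrange is then {RR, A, A, E, G, N}, 6 items in all.
That gives (6)!/(2!) = 360 arrangements.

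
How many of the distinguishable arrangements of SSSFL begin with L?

Fix L in the first position and arrange the remaining 4 letters.
Those 4 letters have S appearing 3 times, giving (4)!/(3!) = 4.

4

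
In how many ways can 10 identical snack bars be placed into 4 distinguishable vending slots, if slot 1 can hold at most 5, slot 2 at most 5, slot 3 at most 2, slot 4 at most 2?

Without the upper bounds there are C(13,3) = 286 ways to split 10 among 4 vending slots.
Subtract solutions that violate a single cap (substitute x_i' = x_i − (cap_i+1)): x_1 ≥ 6 gives C(7,3) = 35; x_2 ≥ 6 gives C(7,3) = 35; x_3 ≥ 3 gives C(10,3) = 120; x_4 ≥ 3 gives C(10,3) = 120. Together 310.
Add back pairs where two caps are both exceeded: 0 + 4 + 4 + 4 + 4 + 35 = 51.
By inclusion–exclusion the count is 286 − 310 + 51 = 27.

27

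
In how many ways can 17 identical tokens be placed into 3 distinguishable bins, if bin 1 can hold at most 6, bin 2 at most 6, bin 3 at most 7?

Without the upper bounds there are C(19,2) = 171 ways to split 17 among 3 bins.
Subtract solutions that violate a single cap (substitute x_i' = x_i − (cap_i+1)): x_1 ≥ 7 gives C(12,2) = 66; x_2 ≥ 7 gives C(12,2) = 66; x_3 ≥ 8 gives C(11,2) = 55. Together 187.
Add back pairs where two caps are both exceeded: 10 + 6 + 6 = 22.
By inclusion–exclusion the count is 171 − 187 + 22 = 6.

6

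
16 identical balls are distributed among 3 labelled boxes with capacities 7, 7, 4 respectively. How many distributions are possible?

6

By stars and bars, unrestricted non-negative solutions to x_1+…+x_3 = 16 number C(16+2,2) = 153.
Subtract solutions that violate a single cap (substitute x_i' = x_i − (cap_i+1)): x_1 ≥ 8 gives C(10,2) = 45; x_2 ≥ 8 gives C(10,2) = 45; x_3 ≥ 5 gives C(13,2) = 78. Together 168.
Add back pairs where two caps are both exceeded: 1 + 10 + 10 = 21.
By inclusion–exclusion the count is 153 − 168 + 21 = 6.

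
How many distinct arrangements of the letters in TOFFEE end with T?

Fix T in the last position and arrange the remaining 5 letters.
Those 5 letters have E appearing twice and F appearing twice, giving (5)!/(2!·2!) = 30.

30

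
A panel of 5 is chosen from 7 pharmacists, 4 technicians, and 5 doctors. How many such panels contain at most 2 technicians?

Split by how many technicians are chosen (0 through 2).
Sum: C(4,0)·C(12,5) + C(4,1)·C(12,4) + C(4,2)·C(12,3) = 792 + 1980 + 1320 = 4092.

4092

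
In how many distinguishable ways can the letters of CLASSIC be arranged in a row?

1260

CLASSIC has 7 letters with C appearing twice and S appearing twice.
The number of distinct arrangements is 7!/(2!·2!) = 5040/4 = 1260.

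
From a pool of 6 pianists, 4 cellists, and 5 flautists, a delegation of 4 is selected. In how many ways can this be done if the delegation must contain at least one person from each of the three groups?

Unrestricted: C(15,4) = 1365 ways to pick any 4 of the 15.
Subtract selections that omit an entire group: no pianists → C(9,4) = 126; no cellists → C(11,4) = 330; no flautists → C(10,4) = 210.
Add back selections omitting two groups (i.e. drawn from a single group): C(6,4) + C(4,4) + C(5,4) = 21.
By inclusion–exclusion: 1365 − 666 + 21 = 720.

720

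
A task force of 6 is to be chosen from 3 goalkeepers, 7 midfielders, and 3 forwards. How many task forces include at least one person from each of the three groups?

With no constraint there are C(13,6) = 1716 possible selections.
Selections missing a whole group: no goalkeepers → C(10,6) = 210; no midfielders → C(6,6) = 1; no forwards → C(10,6) = 210.
Add back selections omitting two groups (i.e. drawn from a single group): C(3,6) + C(7,6) + C(3,6) = 7.
By inclusion–exclusion: 1716 − 421 + 7 = 1302.

1302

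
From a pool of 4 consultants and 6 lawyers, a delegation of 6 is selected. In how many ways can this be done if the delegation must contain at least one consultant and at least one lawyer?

209

Unrestricted: C(10,6) = 210 ways to pick any 6 of the 10.
Selections missing a whole group: no consultants → C(6,6) = 1; no lawyers → C(4,6) = 0.
Both groups omitted at once is impossible, so 210 − 1 = 209.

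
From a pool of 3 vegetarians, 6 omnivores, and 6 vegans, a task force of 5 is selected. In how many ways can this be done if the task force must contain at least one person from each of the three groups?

1971

Total 5-person selections from all 15: C(15,5) = 3003.
Selections missing a whole group: no vegetarians → C(12,5) = 792; no omnivores → C(9,5) = 126; no vegans → C(9,5) = 126.
Add back selections omitting two groups (i.e. drawn from a single group): C(3,5) + C(6,5) + C(6,5) = 12.
By inclusion–exclusion: 3003 − 1044 + 12 = 1971.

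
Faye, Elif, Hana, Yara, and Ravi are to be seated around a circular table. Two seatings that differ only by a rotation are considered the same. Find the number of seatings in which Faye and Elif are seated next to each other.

Treat {Faye, Elif} as one unit (2 internal orders) and seat the resulting 4 units around the table: (3)! circular arrangements.
So 2 × (3)! = 2 × 6 = 12.

12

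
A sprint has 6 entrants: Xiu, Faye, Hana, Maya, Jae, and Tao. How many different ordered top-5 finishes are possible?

720

This is an ordered selection of 5 from 6: P(6,5).
That gives 6 × 5 × 4 × 3 × 2 = 720.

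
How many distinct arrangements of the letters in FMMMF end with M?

6

Fix M in the last position and arrange the remaining 4 letters.
Those 4 letters have F appearing twice and M appearing twice, giving (4)!/(2!·2!) = 6.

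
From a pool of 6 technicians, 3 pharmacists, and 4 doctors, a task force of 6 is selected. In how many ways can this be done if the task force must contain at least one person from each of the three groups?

Total 6-person selections from all 13: C(13,6) = 1716.
Selections missing a whole group: no technicians → C(7,6) = 7; no pharmacists → C(10,6) = 210; no doctors → C(9,6) = 84.
Add back selections omitting two groups (i.e. drawn from a single group): C(6,6) + C(3,6) + C(4,6) = 1.
By inclusion–exclusion: 1716 − 301 + 1 = 1416.

1416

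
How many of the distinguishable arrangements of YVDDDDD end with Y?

6

With the last slot taken by Y, it remains to arrange the other 6 letters (VDDDDD).
Those 6 letters have D appearing 5 times, giving (6)!/(5!) = 6.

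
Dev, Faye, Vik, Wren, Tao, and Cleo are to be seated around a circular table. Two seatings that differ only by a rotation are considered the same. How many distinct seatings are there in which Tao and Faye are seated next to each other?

Treat {Tao, Faye} as one unit (2 internal orders) and seat the resulting 5 units around the table: (4)! circular arrangements.
So 2 × (4)! = 2 × 24 = 48.

48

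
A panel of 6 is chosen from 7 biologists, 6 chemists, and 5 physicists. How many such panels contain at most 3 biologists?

16401

Split by how many biologists are chosen (0 through 3).
Sum: C(7,0)·C(11,6) + C(7,1)·C(11,5) + C(7,2)·C(11,4) + C(7,3)·C(11,3) = 462 + 3234 + 6930 + 5775 = 16401.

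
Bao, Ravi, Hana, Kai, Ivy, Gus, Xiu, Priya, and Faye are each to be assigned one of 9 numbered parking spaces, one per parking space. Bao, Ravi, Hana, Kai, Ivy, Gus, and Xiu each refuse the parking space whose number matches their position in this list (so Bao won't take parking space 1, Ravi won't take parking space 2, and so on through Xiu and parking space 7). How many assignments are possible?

165016

Let Aᵢ (for 1 ≤ i ≤ 7) be the placements that put person i in their forbidden parking space. Any j of these fix j positions, leaving (9−j)! ways to fill the rest, and there are C(7,j) ways to pick which j.
By inclusion–exclusion, the number of valid placements is Σ_{j=0}^{7} (−1)^j C(7,j)·(9−j)!.
Computing: 362880 − 282240 + 105840 − 25200 + 4200 − 504 + 42 − 2 = 165016.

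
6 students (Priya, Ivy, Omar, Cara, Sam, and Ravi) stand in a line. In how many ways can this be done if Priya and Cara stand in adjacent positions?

240

Place the 4 others and the Priya-Cara pair as 5 objects in a line; the pair has 2 internal arrangements.
That gives 2 × 5! = 2 × 120 = 240.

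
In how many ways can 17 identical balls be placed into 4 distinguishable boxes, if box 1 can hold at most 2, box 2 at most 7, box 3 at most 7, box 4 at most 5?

31

By stars and bars, unrestricted non-negative solutions to x_1+…+x_4 = 17 number C(17+3,3) = 1140.
Subtract solutions that violate a single cap (substitute x_i' = x_i − (cap_i+1)): x_1 ≥ 3 gives C(17,3) = 680; x_2 ≥ 8 gives C(12,3) = 220; x_3 ≥ 8 gives C(12,3) = 220; x_4 ≥ 6 gives C(14,3) = 364. Together 1484.
Add back pairs where two caps are both exceeded: 84 + 84 + 165 + 4 + 20 + 20 = 377.
Subtract triples: 0 + 1 + 1 + 0 = 2.
By inclusion–exclusion the count is 1140 − 1484 + 377 − 2 = 31.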